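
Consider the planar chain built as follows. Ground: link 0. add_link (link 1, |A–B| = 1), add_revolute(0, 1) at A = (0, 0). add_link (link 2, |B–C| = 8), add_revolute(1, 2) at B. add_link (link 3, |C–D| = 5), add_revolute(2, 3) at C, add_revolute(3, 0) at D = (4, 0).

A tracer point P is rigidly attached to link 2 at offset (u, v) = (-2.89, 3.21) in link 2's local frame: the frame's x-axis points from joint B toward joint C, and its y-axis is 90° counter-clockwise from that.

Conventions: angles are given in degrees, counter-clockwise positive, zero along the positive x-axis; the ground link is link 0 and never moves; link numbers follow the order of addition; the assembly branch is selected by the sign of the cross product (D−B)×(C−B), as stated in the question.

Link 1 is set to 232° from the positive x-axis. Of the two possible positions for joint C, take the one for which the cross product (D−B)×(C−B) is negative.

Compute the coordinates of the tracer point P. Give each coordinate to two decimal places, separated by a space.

A=(0,0), D=(4.00,0)
B = A + 1.00·(cos232°, sin232°) = (-0.6157, -0.7880)
|BD| = 4.6824
circle(B,8.00) ∩ circle(D,5.00): a=6.5057, h=4.6557
  candidates: C₊=(5.0138,4.8962) cross=21.800; C₋=(6.5808,-4.2825) cross=-21.800
  branch - wants cross < 0 → take C=(6.5808,-4.2825) (cross=-21.800)
ex = (C−B)/|BC| = (0.8996,-0.4368); ey = (0.4368,0.8996)
P = B + -2.89·ex + 3.21·ey = (-1.8132,3.3619)

-1.81 3.36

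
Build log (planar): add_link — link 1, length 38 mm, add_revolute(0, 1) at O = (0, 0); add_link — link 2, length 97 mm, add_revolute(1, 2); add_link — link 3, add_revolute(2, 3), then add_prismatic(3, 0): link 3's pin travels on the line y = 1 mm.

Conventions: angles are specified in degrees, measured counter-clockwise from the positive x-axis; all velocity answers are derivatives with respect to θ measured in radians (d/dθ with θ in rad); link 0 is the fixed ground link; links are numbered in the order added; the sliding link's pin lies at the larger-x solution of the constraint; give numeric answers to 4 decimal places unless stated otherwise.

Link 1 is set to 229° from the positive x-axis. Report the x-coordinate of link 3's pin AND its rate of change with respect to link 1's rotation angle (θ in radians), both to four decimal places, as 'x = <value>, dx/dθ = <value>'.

geometry: r = 38 mm, L = 97 mm, e = 1 mm
crank pin P = (r cos θ, r sin θ) = (-24.930243, -28.678964)
h = r sin θ − e = -28.678964 − 1 = -29.678964
x = r cos θ + √(L² − h²) = -24.930243 + 92.348032 = 67.417789
dx/dθ = −r sin θ − h·r cos θ/√(L² − h²) (θ in radians; h = -29.678964) = 20.666841

x = 67.4178, dx/dθ = 20.6668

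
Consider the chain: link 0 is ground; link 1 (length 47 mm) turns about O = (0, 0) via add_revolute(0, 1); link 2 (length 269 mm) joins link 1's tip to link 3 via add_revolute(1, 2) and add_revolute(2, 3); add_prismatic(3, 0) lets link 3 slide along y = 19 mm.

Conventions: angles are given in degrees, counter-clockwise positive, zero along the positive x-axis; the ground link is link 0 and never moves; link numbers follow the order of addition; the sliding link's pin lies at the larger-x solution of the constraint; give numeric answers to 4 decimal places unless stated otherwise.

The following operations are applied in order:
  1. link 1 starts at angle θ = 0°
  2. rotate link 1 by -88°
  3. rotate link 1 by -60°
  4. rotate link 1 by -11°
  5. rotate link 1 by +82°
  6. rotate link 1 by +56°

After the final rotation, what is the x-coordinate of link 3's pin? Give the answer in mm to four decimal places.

geometry: r = 47 mm, L = 269 mm, e = 19 mm; θ starts at 0°
rotate link 1 by -88°: θ ← 0° -88° = -88°
rotate link 1 by -60°: θ ← -88° -60° = -148°
rotate link 1 by -11°: θ ← -148° -11° = -159°
rotate link 1 by +82°: θ ← -159° +82° = -77°
rotate link 1 by +56°: θ ← -77° +56° = -21°
crank pin P = (r cos θ, r sin θ) = (43.878280, -16.843294)
h = r sin θ − e = -16.843294 − 19 = -35.843294
x = r cos θ + √(L² − h²) = 43.878280 + 266.601310 = 310.479590

310.4796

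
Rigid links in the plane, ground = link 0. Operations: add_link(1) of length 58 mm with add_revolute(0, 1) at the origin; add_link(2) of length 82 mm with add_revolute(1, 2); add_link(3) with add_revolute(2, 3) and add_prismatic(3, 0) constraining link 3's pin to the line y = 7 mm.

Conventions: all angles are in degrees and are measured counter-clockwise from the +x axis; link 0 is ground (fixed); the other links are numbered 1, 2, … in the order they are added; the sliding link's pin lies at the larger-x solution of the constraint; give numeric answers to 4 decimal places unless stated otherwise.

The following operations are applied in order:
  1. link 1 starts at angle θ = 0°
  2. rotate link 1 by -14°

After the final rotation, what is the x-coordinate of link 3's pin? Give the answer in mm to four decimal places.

geometry: r = 58 mm, L = 82 mm, e = 7 mm; θ starts at 0°
rotate link 1 by -14°: θ ← 0° -14° = -14°
crank pin P = (r cos θ, r sin θ) = (56.277152, -14.031470)
h = r sin θ − e = -14.031470 − 7 = -21.031470
x = r cos θ + √(L² − h²) = 56.277152 + 79.257033 = 135.534185

135.5342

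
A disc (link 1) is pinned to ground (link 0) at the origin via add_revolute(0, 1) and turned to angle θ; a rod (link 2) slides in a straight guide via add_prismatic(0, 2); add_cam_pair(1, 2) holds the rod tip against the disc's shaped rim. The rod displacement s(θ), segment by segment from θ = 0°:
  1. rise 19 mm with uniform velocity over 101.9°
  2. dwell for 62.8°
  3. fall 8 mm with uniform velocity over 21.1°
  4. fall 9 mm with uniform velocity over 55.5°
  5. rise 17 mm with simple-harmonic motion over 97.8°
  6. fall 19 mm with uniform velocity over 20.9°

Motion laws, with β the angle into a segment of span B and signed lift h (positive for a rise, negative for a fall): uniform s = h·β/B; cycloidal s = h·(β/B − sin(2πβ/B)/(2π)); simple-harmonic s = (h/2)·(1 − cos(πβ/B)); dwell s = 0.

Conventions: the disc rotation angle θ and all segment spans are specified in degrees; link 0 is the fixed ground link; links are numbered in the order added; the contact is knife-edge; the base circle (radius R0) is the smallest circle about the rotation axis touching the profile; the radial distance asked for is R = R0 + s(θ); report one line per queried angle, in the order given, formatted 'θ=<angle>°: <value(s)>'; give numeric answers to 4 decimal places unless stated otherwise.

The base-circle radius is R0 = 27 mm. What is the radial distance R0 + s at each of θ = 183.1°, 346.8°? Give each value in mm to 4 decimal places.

segment 1 (0° to 101.9°, uniform, h = 19) is passed completely: s = 0.0000 + (19) = 19.0000
segment 2 (101.9° to 164.7°, dwell): s unchanged at 19.0000
θ = 183.1° falls in segment 3 (164.7° to 185.8°, uniform, h = -8): β = 183.1 − 164.7 = 18.4°, B = 21.1°; Δs = -8·18.4/21.1 = -6.9763; s = 19.0000 − 6.9763 = 12.0237
segment 3 (164.7° to 185.8°, uniform, h = -8) is passed completely: s = 19.0000 + (-8) = 11.0000
segment 4 (185.8° to 241.3°, uniform, h = -9) is passed completely: s = 11.0000 + (-9) = 2.0000
segment 5 (241.3° to 339.1°, simple-harmonic, h = 17) is passed completely: s = 2.0000 + (17) = 19.0000
θ = 346.8° falls in segment 6 (339.1° to 360°, uniform, h = -19): β = 346.8 − 339.1 = 7.7°, B = 20.9°; Δs = -19·7.7/20.9 = -7.0000; s = 19.0000 − 7.0000 = 12.0000
θ=183.1°: R = R0 + s = 27 + 12.0237 = 39.0237
θ=346.8°: R = R0 + s = 27 + 12.0000 = 39.0000

θ=183.1°: 39.0237
θ=346.8°: 39.0000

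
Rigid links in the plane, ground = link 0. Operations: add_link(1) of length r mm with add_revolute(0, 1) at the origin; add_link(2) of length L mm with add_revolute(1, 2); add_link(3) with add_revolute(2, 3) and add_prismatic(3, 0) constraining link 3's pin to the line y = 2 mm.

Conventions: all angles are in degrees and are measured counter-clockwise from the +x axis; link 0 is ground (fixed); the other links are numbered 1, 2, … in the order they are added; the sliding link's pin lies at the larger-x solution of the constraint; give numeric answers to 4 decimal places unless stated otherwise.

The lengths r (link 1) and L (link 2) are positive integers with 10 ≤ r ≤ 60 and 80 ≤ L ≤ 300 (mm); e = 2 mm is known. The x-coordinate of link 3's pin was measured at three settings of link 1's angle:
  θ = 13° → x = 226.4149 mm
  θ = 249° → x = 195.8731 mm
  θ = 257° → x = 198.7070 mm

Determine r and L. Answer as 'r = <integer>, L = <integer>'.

constraint per measurement: (x − r cos θ)² + (r sin θ − e)² = L²
subtracting the θ₁ and θ₂ equations cancels the r² and L² terms:
r = (x₁² − x₂²) / (2[(x₁cos θ₁ + e sin θ₁) − (x₂cos θ₂ + e sin θ₂)]) = 22.0000 → r = 22
L² = (x₁ − r cos θ₁)² + (r sin θ₁ − e)² = 42024.9876 → L = 205.0000 → L = 205
check at θ₃=257°: x = 198.7070 (printed 198.7070) ✓

r = 22, L = 205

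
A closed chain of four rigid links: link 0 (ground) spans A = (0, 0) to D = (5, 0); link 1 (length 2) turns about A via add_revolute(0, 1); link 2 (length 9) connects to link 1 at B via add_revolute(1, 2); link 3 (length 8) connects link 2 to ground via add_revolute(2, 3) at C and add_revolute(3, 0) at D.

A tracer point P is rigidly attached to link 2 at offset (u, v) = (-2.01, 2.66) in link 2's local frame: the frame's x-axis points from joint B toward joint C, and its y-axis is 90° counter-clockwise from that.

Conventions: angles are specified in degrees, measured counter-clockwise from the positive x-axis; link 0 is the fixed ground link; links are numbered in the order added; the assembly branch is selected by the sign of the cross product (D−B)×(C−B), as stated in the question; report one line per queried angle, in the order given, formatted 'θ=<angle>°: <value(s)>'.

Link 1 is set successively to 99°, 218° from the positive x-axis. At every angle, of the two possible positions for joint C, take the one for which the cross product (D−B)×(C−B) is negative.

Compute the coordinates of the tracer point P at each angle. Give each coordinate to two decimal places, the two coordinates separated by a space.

A=(0,0), D=(5.00,0)
θ=99°: B = A + 2.00·(cos99°, sin99°) = (-0.3129, 1.9754)
θ=99°: |BD| = 5.6682
θ=99°: circle(B,9.00) ∩ circle(D,8.00): a=4.3337, h=7.8879
θ=99°:   candidates: C₊=(6.4981,7.8585) cross=44.710; C₋=(1.0002,-6.9283) cross=-44.710
θ=99°:   branch - wants cross < 0 → take C=(1.0002,-6.9283) (cross=-44.710)
θ=99°: ex = (C−B)/|BC| = (0.1459,-0.9893); ey = (0.9893,0.1459)
θ=99°: P = B + -2.01·ex + 2.66·ey = (2.0254,4.3520)
θ=218°: B = A + 2.00·(cos218°, sin218°) = (-1.5760, -1.2313)
θ=218°: |BD| = 6.6903
θ=218°: circle(B,9.00) ∩ circle(D,8.00): a=4.6156, h=7.7263
θ=218°:   candidates: C₊=(1.5388,7.2125) cross=51.691; C₋=(4.3828,-7.9762) cross=-51.691
θ=218°:   branch - wants cross < 0 → take C=(4.3828,-7.9762) (cross=-51.691)
θ=218°: ex = (C−B)/|BC| = (0.6621,-0.7494); ey = (0.7494,0.6621)
θ=218°: P = B + -2.01·ex + 2.66·ey = (-0.9133,2.0362)

θ=99°: 2.03 4.35
θ=218°: -0.91 2.04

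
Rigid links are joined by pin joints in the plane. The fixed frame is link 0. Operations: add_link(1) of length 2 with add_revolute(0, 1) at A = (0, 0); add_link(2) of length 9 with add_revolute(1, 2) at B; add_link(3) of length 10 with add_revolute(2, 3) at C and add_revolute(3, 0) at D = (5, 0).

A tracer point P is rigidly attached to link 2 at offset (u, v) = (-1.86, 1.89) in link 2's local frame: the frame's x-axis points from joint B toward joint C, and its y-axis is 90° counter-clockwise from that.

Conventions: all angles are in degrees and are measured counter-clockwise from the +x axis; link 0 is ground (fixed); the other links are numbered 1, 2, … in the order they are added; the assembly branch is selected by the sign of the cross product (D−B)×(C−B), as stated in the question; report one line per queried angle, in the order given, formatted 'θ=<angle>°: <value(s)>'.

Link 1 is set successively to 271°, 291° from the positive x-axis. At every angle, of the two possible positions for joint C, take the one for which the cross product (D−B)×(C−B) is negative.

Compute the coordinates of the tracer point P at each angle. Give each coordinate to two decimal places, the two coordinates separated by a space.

A=(0,0), D=(5.00,0)
θ=271°: B = A + 2.00·(cos271°, sin271°) = (0.0349, -1.9997)
θ=271°: |BD| = 5.3527
θ=271°: circle(B,9.00) ∩ circle(D,10.00): a=0.9015, h=8.9547
θ=271°:   candidates: C₊=(-2.4743,6.6435) cross=47.932; C₋=(4.2165,-9.9693) cross=-47.932
θ=271°:   branch - wants cross < 0 → take C=(4.2165,-9.9693) (cross=-47.932)
θ=271°: ex = (C−B)/|BC| = (0.4646,-0.8855); ey = (0.8855,0.4646)
θ=271°: P = B + -1.86·ex + 1.89·ey = (0.8443,0.5255)
θ=291°: B = A + 2.00·(cos291°, sin291°) = (0.7167, -1.8672)
θ=291°: |BD| = 4.6725
θ=291°: circle(B,9.00) ∩ circle(D,10.00): a=0.3031, h=8.9949
θ=291°:   candidates: C₊=(-2.5998,6.4995) cross=42.029; C₋=(4.5890,-9.9915) cross=-42.029
θ=291°:   branch - wants cross < 0 → take C=(4.5890,-9.9915) (cross=-42.029)
θ=291°: ex = (C−B)/|BC| = (0.4302,-0.9027); ey = (0.9027,0.4302)
θ=291°: P = B + -1.86·ex + 1.89·ey = (1.6226,0.6251)

θ=271°: 0.84 0.53
θ=291°: 1.62 0.63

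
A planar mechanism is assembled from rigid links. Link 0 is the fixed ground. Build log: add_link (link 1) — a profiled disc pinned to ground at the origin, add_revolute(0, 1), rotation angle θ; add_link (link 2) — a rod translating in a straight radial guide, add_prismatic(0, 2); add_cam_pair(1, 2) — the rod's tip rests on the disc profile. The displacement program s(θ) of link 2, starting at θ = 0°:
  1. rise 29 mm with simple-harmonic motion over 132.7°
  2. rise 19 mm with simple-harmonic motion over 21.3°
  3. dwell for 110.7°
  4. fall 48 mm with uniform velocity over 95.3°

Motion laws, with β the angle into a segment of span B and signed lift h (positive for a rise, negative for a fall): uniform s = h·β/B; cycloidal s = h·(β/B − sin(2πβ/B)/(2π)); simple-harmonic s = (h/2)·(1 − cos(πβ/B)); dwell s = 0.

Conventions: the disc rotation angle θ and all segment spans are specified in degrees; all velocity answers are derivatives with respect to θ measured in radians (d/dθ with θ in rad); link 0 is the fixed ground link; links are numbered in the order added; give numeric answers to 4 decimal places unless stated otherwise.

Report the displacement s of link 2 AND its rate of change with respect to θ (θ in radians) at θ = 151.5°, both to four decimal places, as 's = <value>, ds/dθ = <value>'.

seg 1 [0°–132.7°] simple-harmonic, h=29: full span → s += 29 → s = 29.0000
seg 2 [132.7°–154°] simple-harmonic, h=19: θ=151.5° here. β=18.8, B=21.3. 19/2·(1 − cos(π·0.8826)) = 18.3615 → s = 47.3615
velocity in seg [132.7°–154°] (simple-harmonic), θ in radians: β = 18.8° = 0.3281 rad, B = 21.3° = 0.3718 rad; ds/dθ = (πh/(2B)) sin(πβ/B) = (π·19/(2·0.3718)) sin(π·0.8826) = 28.936131 mm/rad

s = 47.3615, ds/dθ = 28.9361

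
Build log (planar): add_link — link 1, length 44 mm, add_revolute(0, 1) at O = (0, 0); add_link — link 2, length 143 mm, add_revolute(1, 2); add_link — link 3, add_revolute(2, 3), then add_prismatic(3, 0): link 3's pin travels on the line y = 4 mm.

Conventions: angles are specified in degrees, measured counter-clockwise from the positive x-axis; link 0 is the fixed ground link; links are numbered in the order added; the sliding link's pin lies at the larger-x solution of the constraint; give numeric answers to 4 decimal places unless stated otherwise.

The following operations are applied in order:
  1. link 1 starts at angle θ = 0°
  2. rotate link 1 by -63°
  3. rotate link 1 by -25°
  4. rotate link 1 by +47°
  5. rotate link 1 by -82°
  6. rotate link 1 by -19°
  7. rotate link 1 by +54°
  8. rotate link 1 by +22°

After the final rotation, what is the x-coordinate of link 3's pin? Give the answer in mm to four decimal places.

geometry: r = 44 mm, L = 143 mm, e = 4 mm; θ starts at 0°
rotate link 1 by -63°: θ ← 0° -63° = -63°
rotate link 1 by -25°: θ ← -63° -25° = -88°
rotate link 1 by +47°: θ ← -88° +47° = -41°
rotate link 1 by -82°: θ ← -41° -82° = -123°
rotate link 1 by -19°: θ ← -123° -19° = -142°
rotate link 1 by +54°: θ ← -142° +54° = -88°
rotate link 1 by +22°: θ ← -88° +22° = -66°
crank pin P = (r cos θ, r sin θ) = (17.896412, -40.196000)
h = r sin θ − e = -40.196000 − 4 = -44.196000
x = r cos θ + √(L² − h²) = 17.896412 + 135.998947 = 153.895359

153.8954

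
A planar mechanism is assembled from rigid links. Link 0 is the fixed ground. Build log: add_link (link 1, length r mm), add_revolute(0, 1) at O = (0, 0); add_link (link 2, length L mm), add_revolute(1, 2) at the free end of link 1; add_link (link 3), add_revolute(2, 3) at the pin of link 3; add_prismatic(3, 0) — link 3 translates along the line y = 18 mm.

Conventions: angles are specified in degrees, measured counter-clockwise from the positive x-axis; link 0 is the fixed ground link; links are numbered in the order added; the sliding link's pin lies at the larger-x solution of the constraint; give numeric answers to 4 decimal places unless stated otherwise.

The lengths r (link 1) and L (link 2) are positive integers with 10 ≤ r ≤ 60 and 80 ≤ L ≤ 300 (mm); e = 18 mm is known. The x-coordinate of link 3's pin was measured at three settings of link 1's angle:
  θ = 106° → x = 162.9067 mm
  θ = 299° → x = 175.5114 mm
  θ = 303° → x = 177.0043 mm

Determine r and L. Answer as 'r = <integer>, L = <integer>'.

constraint per measurement: (x − r cos θ)² + (r sin θ − e)² = L²
subtracting the θ₁ and θ₂ equations cancels the r² and L² terms:
r = (x₁² − x₂²) / (2[(x₁cos θ₁ + e sin θ₁) − (x₂cos θ₂ + e sin θ₂)]) = 22.0000 → r = 22
L² = (x₁ − r cos θ₁)² + (r sin θ₁ − e)² = 28561.0132 → L = 169.0000 → L = 169
check at θ₃=303°: x = 177.0043 (printed 177.0043) ✓

r = 22, L = 169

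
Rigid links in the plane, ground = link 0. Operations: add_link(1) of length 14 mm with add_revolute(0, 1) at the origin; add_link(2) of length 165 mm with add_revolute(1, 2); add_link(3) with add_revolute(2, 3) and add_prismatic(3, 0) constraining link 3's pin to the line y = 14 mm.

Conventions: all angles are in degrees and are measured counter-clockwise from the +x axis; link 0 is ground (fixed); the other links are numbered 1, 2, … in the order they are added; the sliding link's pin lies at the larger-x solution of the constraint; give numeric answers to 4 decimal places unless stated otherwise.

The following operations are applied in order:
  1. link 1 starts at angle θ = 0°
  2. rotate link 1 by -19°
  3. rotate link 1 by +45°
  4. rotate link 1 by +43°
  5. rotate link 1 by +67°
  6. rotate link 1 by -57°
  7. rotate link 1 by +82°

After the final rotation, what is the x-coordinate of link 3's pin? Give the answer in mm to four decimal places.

geometry: r = 14 mm, L = 165 mm, e = 14 mm; θ starts at 0°
rotate link 1 by -19°: θ ← 0° -19° = -19°
rotate link 1 by +45°: θ ← -19° +45° = 26°
rotate link 1 by +43°: θ ← 26° +43° = 69°
rotate link 1 by +67°: θ ← 69° +67° = 136°
rotate link 1 by -57°: θ ← 136° -57° = 79°
rotate link 1 by +82°: θ ← 79° +82° = 161°
crank pin P = (r cos θ, r sin θ) = (-13.237260, 4.557954)
h = r sin θ − e = 4.557954 − 14 = -9.442046
x = r cos θ + √(L² − h²) = -13.237260 + 164.729620 = 151.492360

151.4924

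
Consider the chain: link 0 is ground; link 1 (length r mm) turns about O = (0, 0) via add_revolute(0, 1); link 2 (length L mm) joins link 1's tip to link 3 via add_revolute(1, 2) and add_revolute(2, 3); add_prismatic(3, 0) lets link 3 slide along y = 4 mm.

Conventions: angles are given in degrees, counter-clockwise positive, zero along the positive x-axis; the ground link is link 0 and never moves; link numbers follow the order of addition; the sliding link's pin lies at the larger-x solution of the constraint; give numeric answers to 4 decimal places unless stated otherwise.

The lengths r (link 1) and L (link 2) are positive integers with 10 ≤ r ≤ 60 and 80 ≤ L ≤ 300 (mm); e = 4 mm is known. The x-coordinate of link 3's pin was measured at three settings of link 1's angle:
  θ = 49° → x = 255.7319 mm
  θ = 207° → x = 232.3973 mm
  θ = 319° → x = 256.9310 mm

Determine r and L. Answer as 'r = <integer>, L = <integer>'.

constraint per measurement: (x − r cos θ)² + (r sin θ − e)² = L²
subtracting the θ₁ and θ₂ equations cancels the r² and L² terms:
r = (x₁² − x₂²) / (2[(x₁cos θ₁ + e sin θ₁) − (x₂cos θ₂ + e sin θ₂)]) = 15.0000 → r = 15
L² = (x₁ − r cos θ₁)² + (r sin θ₁ − e)² = 60515.9829 → L = 246.0000 → L = 246
check at θ₃=319°: x = 256.9310 (printed 256.9310) ✓

r = 15, L = 246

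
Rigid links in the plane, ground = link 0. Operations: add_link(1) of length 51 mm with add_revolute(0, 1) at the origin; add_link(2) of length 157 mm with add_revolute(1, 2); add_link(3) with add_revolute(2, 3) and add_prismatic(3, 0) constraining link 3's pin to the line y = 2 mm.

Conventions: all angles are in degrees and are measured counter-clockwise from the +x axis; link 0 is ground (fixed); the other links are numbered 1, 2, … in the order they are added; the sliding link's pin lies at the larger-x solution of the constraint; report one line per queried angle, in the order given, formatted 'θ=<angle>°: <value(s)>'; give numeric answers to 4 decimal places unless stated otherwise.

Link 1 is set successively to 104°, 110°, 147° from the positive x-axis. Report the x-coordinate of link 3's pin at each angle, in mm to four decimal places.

geometry: r = 51 mm, L = 157 mm, e = 2 mm
θ=104°: crank pin P = (r cos θ, r sin θ) = (-12.338017, 49.485082)
θ=104°: h = r sin θ − e = 49.485082 − 2 = 47.485082
θ=104°: x = r cos θ + √(L² − h²) = -12.338017 + 149.646807 = 137.308791
θ=110°: crank pin P = (r cos θ, r sin θ) = (-17.443027, 47.924324)
θ=110°: h = r sin θ − e = 47.924324 − 2 = 45.924324
θ=110°: x = r cos θ + √(L² − h²) = -17.443027 + 150.133129 = 132.690102
θ=147°: crank pin P = (r cos θ, r sin θ) = (-42.772199, 27.776591)
θ=147°: h = r sin θ − e = 27.776591 − 2 = 25.776591
θ=147°: x = r cos θ + √(L² − h²) = -42.772199 + 154.869517 = 112.097318

θ=104°: 137.3088
θ=110°: 132.6901
θ=147°: 112.0973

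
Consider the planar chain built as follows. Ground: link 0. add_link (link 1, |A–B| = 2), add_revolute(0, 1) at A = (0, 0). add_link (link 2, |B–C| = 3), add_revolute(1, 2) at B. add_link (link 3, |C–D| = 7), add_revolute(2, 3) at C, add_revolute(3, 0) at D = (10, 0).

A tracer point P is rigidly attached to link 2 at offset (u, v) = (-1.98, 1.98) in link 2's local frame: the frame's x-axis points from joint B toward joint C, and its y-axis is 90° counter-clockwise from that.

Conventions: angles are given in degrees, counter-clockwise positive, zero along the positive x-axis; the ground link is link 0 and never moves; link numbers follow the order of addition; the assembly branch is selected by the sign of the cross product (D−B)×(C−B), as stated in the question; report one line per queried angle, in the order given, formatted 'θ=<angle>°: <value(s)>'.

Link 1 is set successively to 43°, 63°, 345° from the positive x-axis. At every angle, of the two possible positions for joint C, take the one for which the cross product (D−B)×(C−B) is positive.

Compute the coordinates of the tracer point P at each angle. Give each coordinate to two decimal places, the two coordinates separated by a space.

A=(0,0), D=(10.00,0)
θ=43°: B = A + 2.00·(cos43°, sin43°) = (1.4627, 1.3640)
θ=43°: |BD| = 8.6456
θ=43°: circle(B,3.00) ∩ circle(D,7.00): a=2.0095, h=2.2276
θ=43°:   candidates: C₊=(3.7984,3.2466) cross=19.259; C₋=(3.0956,-1.1527) cross=-19.259
θ=43°:   branch + wants cross > 0 → take C=(3.7984,3.2466) (cross=19.259)
θ=43°: ex = (C−B)/|BC| = (0.7786,0.6275); ey = (-0.6275,0.7786)
θ=43°: P = B + -1.98·ex + 1.98·ey = (-1.3214,1.6630)
θ=63°: B = A + 2.00·(cos63°, sin63°) = (0.9080, 1.7820)
θ=63°: |BD| = 9.2650
θ=63°: circle(B,3.00) ∩ circle(D,7.00): a=2.4738, h=1.6971
θ=63°:   candidates: C₊=(3.6620,2.9716) cross=15.723; C₋=(3.0092,-0.3592) cross=-15.723
θ=63°:   branch + wants cross > 0 → take C=(3.6620,2.9716) (cross=15.723)
θ=63°: ex = (C−B)/|BC| = (0.9180,0.3965); ey = (-0.3965,0.9180)
θ=63°: P = B + -1.98·ex + 1.98·ey = (-1.6948,2.8146)
θ=345°: B = A + 2.00·(cos345°, sin345°) = (1.9319, -0.5176)
θ=345°: |BD| = 8.0847
θ=345°: circle(B,3.00) ∩ circle(D,7.00): a=1.5686, h=2.5573
θ=345°:   candidates: C₊=(3.3335,2.1348) cross=20.675; C₋=(3.6609,-2.9692) cross=-20.675
θ=345°:   branch + wants cross > 0 → take C=(3.3335,2.1348) (cross=20.675)
θ=345°: ex = (C−B)/|BC| = (0.4672,0.8841); ey = (-0.8841,0.4672)
θ=345°: P = B + -1.98·ex + 1.98·ey = (-0.7438,-1.3432)

θ=43°: -1.32 1.66
θ=63°: -1.69 2.81
θ=345°: -0.74 -1.34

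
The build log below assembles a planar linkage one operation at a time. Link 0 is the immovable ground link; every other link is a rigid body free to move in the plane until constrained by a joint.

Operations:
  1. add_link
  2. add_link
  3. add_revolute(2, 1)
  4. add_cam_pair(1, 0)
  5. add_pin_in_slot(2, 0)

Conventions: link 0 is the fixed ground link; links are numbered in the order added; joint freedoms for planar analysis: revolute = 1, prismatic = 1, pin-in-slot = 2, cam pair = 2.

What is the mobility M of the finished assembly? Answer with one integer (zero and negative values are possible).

ground; <1,0,0>
#1 <2,0,0>
#2 <3,0,0>
R:2↔1 J1 <3,1,0>
C:1↔0 J2 <3,1,1>
PS:2↔0 J2 <3,1,2>
3×2 − 2×1 − 1×2 = 2

M = 2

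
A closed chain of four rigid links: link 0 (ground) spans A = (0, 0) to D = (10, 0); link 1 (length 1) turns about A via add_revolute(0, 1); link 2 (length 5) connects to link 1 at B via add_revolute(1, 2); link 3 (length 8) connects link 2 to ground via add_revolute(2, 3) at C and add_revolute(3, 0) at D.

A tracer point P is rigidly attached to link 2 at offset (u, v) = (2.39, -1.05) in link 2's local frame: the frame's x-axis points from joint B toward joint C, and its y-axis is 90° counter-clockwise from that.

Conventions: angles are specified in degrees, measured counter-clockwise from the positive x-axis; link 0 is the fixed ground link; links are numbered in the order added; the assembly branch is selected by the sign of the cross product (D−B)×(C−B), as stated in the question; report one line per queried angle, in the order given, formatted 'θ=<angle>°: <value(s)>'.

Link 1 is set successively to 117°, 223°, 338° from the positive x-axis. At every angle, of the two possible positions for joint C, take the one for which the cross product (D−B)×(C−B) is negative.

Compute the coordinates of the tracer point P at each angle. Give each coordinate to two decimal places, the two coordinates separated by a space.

A=(0,0), D=(10.00,0)
θ=117°: B = A + 1.00·(cos117°, sin117°) = (-0.4540, 0.8910)
θ=117°: |BD| = 10.4919
θ=117°: circle(B,5.00) ∩ circle(D,8.00): a=3.3874, h=3.6777
θ=117°:   candidates: C₊=(3.2335,4.2678) cross=38.586; C₋=(2.6088,-3.0611) cross=-38.586
θ=117°:   branch - wants cross < 0 → take C=(2.6088,-3.0611) (cross=-38.586)
θ=117°: ex = (C−B)/|BC| = (0.6126,-0.7904); ey = (0.7904,0.6126)
θ=117°: P = B + 2.39·ex + -1.05·ey = (0.1801,-1.6413)
θ=223°: B = A + 1.00·(cos223°, sin223°) = (-0.7314, -0.6820)
θ=223°: |BD| = 10.7530
θ=223°: circle(B,5.00) ∩ circle(D,8.00): a=3.5631, h=3.5078
θ=223°:   candidates: C₊=(2.6020,3.0447) cross=37.719; C₋=(3.0470,-3.9568) cross=-37.719
θ=223°:   branch - wants cross < 0 → take C=(3.0470,-3.9568) (cross=-37.719)
θ=223°: ex = (C−B)/|BC| = (0.7557,-0.6550); ey = (0.6550,0.7557)
θ=223°: P = B + 2.39·ex + -1.05·ey = (0.3870,-3.0408)
θ=338°: B = A + 1.00·(cos338°, sin338°) = (0.9272, -0.3746)
θ=338°: |BD| = 9.0805
θ=338°: circle(B,5.00) ∩ circle(D,8.00): a=2.3928, h=4.3903
θ=338°:   candidates: C₊=(3.1369,4.1106) cross=39.866; C₋=(3.4991,-4.6624) cross=-39.866
θ=338°:   branch - wants cross < 0 → take C=(3.4991,-4.6624) (cross=-39.866)
θ=338°: ex = (C−B)/|BC| = (0.5144,-0.8576); ey = (0.8576,0.5144)
θ=338°: P = B + 2.39·ex + -1.05·ey = (1.2561,-2.9643)

θ=117°: 0.18 -1.64
θ=223°: 0.39 -3.04
θ=338°: 1.26 -2.96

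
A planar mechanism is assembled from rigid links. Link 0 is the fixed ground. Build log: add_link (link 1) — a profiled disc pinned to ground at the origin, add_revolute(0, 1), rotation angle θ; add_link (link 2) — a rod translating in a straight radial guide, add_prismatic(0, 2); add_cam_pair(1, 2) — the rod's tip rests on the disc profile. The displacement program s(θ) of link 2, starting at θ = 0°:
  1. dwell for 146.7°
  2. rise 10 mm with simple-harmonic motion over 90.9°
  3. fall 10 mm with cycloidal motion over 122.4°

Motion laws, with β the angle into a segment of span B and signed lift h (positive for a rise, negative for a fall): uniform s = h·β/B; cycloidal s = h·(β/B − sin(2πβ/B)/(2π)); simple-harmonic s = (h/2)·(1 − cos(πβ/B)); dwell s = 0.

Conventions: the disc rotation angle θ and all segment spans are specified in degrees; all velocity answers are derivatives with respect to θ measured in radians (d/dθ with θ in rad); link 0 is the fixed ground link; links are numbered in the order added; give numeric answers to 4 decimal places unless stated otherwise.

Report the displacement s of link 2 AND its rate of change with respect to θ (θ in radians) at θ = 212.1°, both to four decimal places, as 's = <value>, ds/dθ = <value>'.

seg 1 [0°–146.7°] dwell: s stays 0.0000
seg 2 [146.7°–237.6°] simple-harmonic, h=10: θ=212.1° here. β=65.4, B=90.9. 10/2·(1 − cos(π·0.7195)) = 8.1807 → s = 8.1807
velocity in seg [146.7°–237.6°] (simple-harmonic), θ in radians: β = 65.4° = 1.1414 rad, B = 90.9° = 1.5865 rad; ds/dθ = (πh/(2B)) sin(πβ/B) = (π·10/(2·1.5865)) sin(π·0.7195) = 7.639303 mm/rad

s = 8.1807, ds/dθ = 7.6393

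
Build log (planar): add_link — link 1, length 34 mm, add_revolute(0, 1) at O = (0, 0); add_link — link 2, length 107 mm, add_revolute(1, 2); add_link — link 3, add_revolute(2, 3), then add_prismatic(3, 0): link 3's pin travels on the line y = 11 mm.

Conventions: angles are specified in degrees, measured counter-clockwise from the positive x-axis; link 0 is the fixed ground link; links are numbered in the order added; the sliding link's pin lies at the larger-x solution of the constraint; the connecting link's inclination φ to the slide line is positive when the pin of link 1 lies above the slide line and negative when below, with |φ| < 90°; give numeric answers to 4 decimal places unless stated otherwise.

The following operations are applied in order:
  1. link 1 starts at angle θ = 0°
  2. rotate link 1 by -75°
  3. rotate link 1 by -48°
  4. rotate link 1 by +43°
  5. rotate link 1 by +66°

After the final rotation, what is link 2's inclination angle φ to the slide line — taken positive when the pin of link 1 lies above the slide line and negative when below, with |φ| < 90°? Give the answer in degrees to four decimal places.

geometry: r = 34 mm, L = 107 mm, e = 11 mm; θ starts at 0°
rotate link 1 by -75°: θ ← 0° -75° = -75°
rotate link 1 by -48°: θ ← -75° -48° = -123°
rotate link 1 by +43°: θ ← -123° +43° = -80°
rotate link 1 by +66°: θ ← -80° +66° = -14°
h = r sin θ − e = -8.225344 − 11 = -19.225344
sin φ = h / L = -19.225344 / 107 = -0.17967612
φ = arcsin(-0.17967612) = -10.350895°

-10.3509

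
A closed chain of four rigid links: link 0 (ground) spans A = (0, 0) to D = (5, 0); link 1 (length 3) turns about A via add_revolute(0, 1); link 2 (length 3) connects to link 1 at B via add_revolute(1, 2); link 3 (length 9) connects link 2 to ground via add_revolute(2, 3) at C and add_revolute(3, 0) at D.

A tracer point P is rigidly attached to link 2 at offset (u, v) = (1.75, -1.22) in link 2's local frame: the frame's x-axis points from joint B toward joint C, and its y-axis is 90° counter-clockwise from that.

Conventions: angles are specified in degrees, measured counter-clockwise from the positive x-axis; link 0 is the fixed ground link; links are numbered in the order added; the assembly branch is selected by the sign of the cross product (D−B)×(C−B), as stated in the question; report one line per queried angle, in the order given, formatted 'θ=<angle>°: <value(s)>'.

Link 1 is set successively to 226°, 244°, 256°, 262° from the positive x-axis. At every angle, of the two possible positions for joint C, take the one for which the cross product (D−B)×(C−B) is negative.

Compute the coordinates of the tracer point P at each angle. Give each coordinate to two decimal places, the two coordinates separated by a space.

A=(0,0), D=(5.00,0)
θ=226°: B = A + 3.00·(cos226°, sin226°) = (-2.0840, -2.1580)
θ=226°: |BD| = 7.4054
θ=226°: circle(B,3.00) ∩ circle(D,9.00): a=-1.1586, h=2.7672
θ=226°:   candidates: C₊=(-3.9987,0.1515) cross=20.492; C₋=(-2.3859,-5.1428) cross=-20.492
θ=226°:   branch - wants cross < 0 → take C=(-2.3859,-5.1428) (cross=-20.492)
θ=226°: ex = (C−B)/|BC| = (-0.1006,-0.9949); ey = (0.9949,-0.1006)
θ=226°: P = B + 1.75·ex + -1.22·ey = (-3.4739,-3.7763)
θ=244°: B = A + 3.00·(cos244°, sin244°) = (-1.3151, -2.6964)
θ=244°: |BD| = 6.8667
θ=244°: circle(B,3.00) ∩ circle(D,9.00): a=-1.8094, h=2.3929
θ=244°:   candidates: C₊=(-3.9188,-1.2062) cross=16.431; C₋=(-2.0395,-5.6076) cross=-16.431
θ=244°:   branch - wants cross < 0 → take C=(-2.0395,-5.6076) (cross=-16.431)
θ=244°: ex = (C−B)/|BC| = (-0.2415,-0.9704); ey = (0.9704,-0.2415)
θ=244°: P = B + 1.75·ex + -1.22·ey = (-2.9216,-4.1000)
θ=256°: B = A + 3.00·(cos256°, sin256°) = (-0.7258, -2.9109)
θ=256°: |BD| = 6.4232
θ=256°: circle(B,3.00) ∩ circle(D,9.00): a=-2.3931, h=1.8092
θ=256°:   candidates: C₊=(-3.6789,-2.3826) cross=11.621; C₋=(-2.0391,-5.6081) cross=-11.621
θ=256°:   branch - wants cross < 0 → take C=(-2.0391,-5.6081) (cross=-11.621)
θ=256°: ex = (C−B)/|BC| = (-0.4378,-0.8991); ey = (0.8991,-0.4378)
θ=256°: P = B + 1.75·ex + -1.22·ey = (-2.5888,-3.9502)
θ=262°: B = A + 3.00·(cos262°, sin262°) = (-0.4175, -2.9708)
θ=262°: |BD| = 6.1786
θ=262°: circle(B,3.00) ∩ circle(D,9.00): a=-2.7373, h=1.2278
θ=262°:   candidates: C₊=(-3.4079,-3.2104) cross=7.586; C₋=(-2.2272,-5.3635) cross=-7.586
θ=262°:   branch - wants cross < 0 → take C=(-2.2272,-5.3635) (cross=-7.586)
θ=262°: ex = (C−B)/|BC| = (-0.6032,-0.7976); ey = (0.7976,-0.6032)
θ=262°: P = B + 1.75·ex + -1.22·ey = (-2.4462,-3.6306)

θ=226°: -3.47 -3.78
θ=244°: -2.92 -4.10
θ=256°: -2.59 -3.95
θ=262°: -2.45 -3.63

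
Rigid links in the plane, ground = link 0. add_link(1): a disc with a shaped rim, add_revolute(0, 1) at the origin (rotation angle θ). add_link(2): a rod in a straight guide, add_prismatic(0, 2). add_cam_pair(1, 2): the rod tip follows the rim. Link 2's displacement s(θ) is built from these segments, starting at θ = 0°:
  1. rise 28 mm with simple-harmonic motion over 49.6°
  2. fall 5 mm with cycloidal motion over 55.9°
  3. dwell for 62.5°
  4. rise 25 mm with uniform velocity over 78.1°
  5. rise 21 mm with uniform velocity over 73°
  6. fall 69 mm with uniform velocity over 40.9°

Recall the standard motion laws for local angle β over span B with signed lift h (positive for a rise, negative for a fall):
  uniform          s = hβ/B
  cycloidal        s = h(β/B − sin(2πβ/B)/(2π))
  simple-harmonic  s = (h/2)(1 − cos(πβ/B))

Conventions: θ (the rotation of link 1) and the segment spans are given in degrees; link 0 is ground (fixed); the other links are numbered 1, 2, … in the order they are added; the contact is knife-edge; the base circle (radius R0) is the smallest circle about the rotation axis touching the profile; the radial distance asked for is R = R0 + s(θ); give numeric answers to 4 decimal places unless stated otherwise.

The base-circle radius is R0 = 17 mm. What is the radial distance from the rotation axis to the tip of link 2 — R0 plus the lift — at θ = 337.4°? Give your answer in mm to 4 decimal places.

segment 1 (0° to 49.6°, simple-harmonic, h = 28) is passed completely: s = 0.0000 + (28) = 28.0000
segment 2 (49.6° to 105.5°, cycloidal, h = -5) is passed completely: s = 28.0000 + (-5) = 23.0000
segment 3 (105.5° to 168°, dwell): s unchanged at 23.0000
segment 4 (168° to 246.1°, uniform, h = 25) is passed completely: s = 23.0000 + (25) = 48.0000
segment 5 (246.1° to 319.1°, uniform, h = 21) is passed completely: s = 48.0000 + (21) = 69.0000
θ = 337.4° falls in segment 6 (319.1° to 360°, uniform, h = -69): β = 337.4 − 319.1 = 18.3°, B = 40.9°; Δs = -69·18.3/40.9 = -30.8729; s = 69.0000 − 30.8729 = 38.1271
R = R0 + s = 17 + 38.1271 = 55.1271

55.1271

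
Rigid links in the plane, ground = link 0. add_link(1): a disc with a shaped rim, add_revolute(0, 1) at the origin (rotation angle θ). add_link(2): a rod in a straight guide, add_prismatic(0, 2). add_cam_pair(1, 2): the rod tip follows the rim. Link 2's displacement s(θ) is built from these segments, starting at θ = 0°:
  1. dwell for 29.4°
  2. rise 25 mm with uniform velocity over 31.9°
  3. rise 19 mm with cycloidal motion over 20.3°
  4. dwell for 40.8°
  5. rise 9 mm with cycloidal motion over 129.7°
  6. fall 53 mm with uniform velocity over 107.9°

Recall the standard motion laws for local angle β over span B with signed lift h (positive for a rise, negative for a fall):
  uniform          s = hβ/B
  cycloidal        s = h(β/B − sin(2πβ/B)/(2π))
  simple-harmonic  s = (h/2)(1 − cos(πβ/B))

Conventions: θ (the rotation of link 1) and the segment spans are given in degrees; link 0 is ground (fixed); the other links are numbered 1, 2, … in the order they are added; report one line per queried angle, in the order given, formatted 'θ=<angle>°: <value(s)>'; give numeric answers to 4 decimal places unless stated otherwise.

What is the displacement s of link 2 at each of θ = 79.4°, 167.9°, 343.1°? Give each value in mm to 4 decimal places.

segment 1 (0° to 29.4°, dwell): s unchanged at 0.0000
segment 2 (29.4° to 61.3°, uniform, h = 25) is passed completely: s = 0.0000 + (25) = 25.0000
θ = 79.4° falls in segment 3 (61.3° to 81.6°, cycloidal, h = 19): β = 79.4 − 61.3 = 18.1°, B = 20.3°; Δs = 19·(0.8916 − sin(2π·0.8916)/(2π)) = 18.8445; s = 25.0000 + 18.8445 = 43.8445
segment 3 (61.3° to 81.6°, cycloidal, h = 19) is passed completely: s = 25.0000 + (19) = 44.0000
segment 4 (81.6° to 122.4°, dwell): s unchanged at 44.0000
θ = 167.9° falls in segment 5 (122.4° to 252.1°, cycloidal, h = 9): β = 167.9 − 122.4 = 45.5°, B = 129.7°; Δs = 9·(0.3508 − sin(2π·0.3508)/(2π)) = 2.0028; s = 44.0000 + 2.0028 = 46.0028
segment 5 (122.4° to 252.1°, cycloidal, h = 9) is passed completely: s = 44.0000 + (9) = 53.0000
θ = 343.1° falls in segment 6 (252.1° to 360°, uniform, h = -53): β = 343.1 − 252.1 = 91°, B = 107.9°; Δs = -53·91/107.9 = -44.6988; s = 53.0000 − 44.6988 = 8.3012

θ=79.4°: 43.8445
θ=167.9°: 46.0028
θ=343.1°: 8.3012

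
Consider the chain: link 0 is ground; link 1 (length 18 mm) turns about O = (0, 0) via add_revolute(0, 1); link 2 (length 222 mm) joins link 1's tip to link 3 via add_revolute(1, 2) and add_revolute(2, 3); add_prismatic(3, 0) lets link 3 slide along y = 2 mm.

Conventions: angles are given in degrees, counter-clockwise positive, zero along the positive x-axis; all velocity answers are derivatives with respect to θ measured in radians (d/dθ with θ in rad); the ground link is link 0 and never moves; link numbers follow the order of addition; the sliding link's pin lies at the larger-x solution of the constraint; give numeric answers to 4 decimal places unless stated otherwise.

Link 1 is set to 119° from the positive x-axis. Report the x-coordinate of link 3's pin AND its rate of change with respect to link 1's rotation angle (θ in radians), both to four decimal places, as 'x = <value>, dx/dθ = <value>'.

geometry: r = 18 mm, L = 222 mm, e = 2 mm
crank pin P = (r cos θ, r sin θ) = (-8.726573, 15.743155)
h = r sin θ − e = 15.743155 − 2 = 13.743155
x = r cos θ + √(L² − h²) = -8.726573 + 221.574199 = 212.847626
dx/dθ = −r sin θ − h·r cos θ/√(L² − h²) (θ in radians; h = 13.743155) = -15.201888

x = 212.8476, dx/dθ = -15.2019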